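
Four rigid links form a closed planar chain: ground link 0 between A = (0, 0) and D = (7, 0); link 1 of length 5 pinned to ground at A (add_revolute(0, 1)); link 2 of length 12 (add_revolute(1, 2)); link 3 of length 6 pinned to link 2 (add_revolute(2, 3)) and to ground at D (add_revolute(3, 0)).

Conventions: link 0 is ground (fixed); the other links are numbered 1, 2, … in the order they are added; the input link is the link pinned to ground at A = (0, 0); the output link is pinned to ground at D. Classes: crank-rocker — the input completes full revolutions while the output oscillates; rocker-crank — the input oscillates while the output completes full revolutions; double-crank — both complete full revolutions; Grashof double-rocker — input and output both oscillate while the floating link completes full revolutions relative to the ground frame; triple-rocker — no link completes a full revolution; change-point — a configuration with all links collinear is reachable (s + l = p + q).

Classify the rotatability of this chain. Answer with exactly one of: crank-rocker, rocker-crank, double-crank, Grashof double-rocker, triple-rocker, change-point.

lengths: ground=7, input=5, coupler=12, output=6
sorted: s=5 (shortest), l=12 (longest), p+q=13
s + l = 17 vs p + q = 13
s + l > p + q → non-Grashof → no link fully rotates → triple-rocker

triple-rocker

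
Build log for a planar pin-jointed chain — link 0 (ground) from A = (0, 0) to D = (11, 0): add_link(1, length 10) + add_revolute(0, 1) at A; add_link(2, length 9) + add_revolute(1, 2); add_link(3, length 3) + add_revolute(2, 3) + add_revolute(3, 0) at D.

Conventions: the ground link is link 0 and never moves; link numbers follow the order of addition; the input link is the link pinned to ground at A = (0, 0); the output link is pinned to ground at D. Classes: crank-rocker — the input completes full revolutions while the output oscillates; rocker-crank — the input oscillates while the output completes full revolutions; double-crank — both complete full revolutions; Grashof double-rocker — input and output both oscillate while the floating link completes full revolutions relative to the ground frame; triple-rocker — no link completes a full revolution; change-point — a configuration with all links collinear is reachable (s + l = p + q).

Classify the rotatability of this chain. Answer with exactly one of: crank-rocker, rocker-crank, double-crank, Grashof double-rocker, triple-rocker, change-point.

lengths: ground=11, input=10, coupler=9, output=3
sorted: s=3 (shortest), l=11 (longest), p+q=19
s + l = 14 vs p + q = 19
s + l < p + q (Grashof) with shortest = output link → rocker-crank

rocker-crank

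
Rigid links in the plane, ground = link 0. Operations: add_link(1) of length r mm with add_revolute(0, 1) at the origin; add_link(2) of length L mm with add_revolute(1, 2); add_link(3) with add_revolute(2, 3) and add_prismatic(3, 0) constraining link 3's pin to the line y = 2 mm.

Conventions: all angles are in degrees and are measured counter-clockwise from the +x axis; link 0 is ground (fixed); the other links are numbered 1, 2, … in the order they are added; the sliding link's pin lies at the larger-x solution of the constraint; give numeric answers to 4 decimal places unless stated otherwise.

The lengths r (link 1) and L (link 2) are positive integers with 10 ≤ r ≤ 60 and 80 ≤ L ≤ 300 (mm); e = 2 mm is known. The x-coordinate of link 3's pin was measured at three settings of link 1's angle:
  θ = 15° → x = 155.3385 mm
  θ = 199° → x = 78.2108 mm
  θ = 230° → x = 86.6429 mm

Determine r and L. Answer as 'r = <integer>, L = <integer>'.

constraint per measurement: (x − r cos θ)² + (r sin θ − e)² = L²
subtracting the θ₁ and θ₂ equations cancels the r² and L² terms:
r = (x₁² − x₂²) / (2[(x₁cos θ₁ + e sin θ₁) − (x₂cos θ₂ + e sin θ₂)]) = 40.0000 → r = 40
L² = (x₁ − r cos θ₁)² + (r sin θ₁ − e)² = 13689.0010 → L = 117.0000 → L = 117
check at θ₃=230°: x = 86.6429 (printed 86.6429) ✓

r = 40, L = 117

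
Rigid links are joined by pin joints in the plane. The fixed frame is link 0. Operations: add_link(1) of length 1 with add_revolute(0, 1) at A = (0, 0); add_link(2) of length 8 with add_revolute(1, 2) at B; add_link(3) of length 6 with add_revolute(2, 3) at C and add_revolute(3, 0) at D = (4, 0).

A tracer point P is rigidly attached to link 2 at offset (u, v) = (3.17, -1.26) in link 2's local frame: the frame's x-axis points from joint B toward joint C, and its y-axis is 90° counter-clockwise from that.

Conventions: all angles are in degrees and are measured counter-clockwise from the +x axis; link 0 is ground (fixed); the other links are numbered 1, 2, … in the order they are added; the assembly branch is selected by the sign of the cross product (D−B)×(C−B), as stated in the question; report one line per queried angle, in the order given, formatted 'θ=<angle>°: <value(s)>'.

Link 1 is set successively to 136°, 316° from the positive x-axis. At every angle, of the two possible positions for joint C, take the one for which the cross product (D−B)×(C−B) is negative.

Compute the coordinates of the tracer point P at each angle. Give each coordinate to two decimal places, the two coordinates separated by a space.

A=(0,0), D=(4.00,0)
θ=136°: B = A + 1.00·(cos136°, sin136°) = (-0.7193, 0.6947)
θ=136°: |BD| = 4.7702
θ=136°: circle(B,8.00) ∩ circle(D,6.00): a=5.3200, h=5.9748
θ=136°:   candidates: C₊=(5.4140,5.8310) cross=28.501; C₋=(3.6739,-5.9911) cross=-28.501
θ=136°:   branch - wants cross < 0 → take C=(3.6739,-5.9911) (cross=-28.501)
θ=136°: ex = (C−B)/|BC| = (0.5492,-0.8357); ey = (0.8357,0.5492)
θ=136°: P = B + 3.17·ex + -1.26·ey = (-0.0315,-2.6465)
θ=316°: B = A + 1.00·(cos316°, sin316°) = (0.7193, -0.6947)
θ=316°: |BD| = 3.3534
θ=316°: circle(B,8.00) ∩ circle(D,6.00): a=5.8516, h=5.4552
θ=316°:   candidates: C₊=(5.3139,5.8544) cross=18.293; C₋=(7.5740,-4.8194) cross=-18.293
θ=316°:   branch - wants cross < 0 → take C=(7.5740,-4.8194) (cross=-18.293)
θ=316°: ex = (C−B)/|BC| = (0.8568,-0.5156); ey = (0.5156,0.8568)
θ=316°: P = B + 3.17·ex + -1.26·ey = (2.7859,-3.4087)

θ=136°: -0.03 -2.65
θ=316°: 2.79 -3.41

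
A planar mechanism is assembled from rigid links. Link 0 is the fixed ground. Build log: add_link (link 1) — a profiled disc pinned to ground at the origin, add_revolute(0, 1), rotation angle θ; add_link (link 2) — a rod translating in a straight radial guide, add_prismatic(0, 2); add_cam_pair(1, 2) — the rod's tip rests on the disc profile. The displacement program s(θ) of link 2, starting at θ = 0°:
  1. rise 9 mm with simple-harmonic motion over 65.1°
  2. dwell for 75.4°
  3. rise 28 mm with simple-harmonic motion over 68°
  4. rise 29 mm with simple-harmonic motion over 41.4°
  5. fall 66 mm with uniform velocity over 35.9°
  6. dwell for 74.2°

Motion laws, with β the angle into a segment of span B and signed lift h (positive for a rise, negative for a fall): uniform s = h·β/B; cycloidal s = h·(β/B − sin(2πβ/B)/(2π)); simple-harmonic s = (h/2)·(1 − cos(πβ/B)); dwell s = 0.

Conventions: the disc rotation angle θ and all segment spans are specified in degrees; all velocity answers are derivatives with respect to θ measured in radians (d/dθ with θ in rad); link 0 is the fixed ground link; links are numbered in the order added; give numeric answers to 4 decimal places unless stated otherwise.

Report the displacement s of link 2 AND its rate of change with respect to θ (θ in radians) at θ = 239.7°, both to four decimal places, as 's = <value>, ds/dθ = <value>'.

seg 1 [0°–65.1°] simple-harmonic, h=9: full span → s += 9 → s = 9.0000
seg 2 [65.1°–140.5°] dwell: s stays 9.0000
seg 3 [140.5°–208.5°] simple-harmonic, h=28: full span → s += 28 → s = 37.0000
seg 4 [208.5°–249.9°] simple-harmonic, h=29: θ=239.7° here. β=31.2, B=41.4. 29/2·(1 − cos(π·0.7536)) = 24.8691 → s = 61.8691
velocity in seg [208.5°–249.9°] (simple-harmonic), θ in radians: β = 31.2° = 0.5445 rad, B = 41.4° = 0.7226 rad; ds/dθ = (πh/(2B)) sin(πβ/B) = (π·29/(2·0.7226)) sin(π·0.7536) = 44.068176 mm/rad

s = 61.8691, ds/dθ = 44.0682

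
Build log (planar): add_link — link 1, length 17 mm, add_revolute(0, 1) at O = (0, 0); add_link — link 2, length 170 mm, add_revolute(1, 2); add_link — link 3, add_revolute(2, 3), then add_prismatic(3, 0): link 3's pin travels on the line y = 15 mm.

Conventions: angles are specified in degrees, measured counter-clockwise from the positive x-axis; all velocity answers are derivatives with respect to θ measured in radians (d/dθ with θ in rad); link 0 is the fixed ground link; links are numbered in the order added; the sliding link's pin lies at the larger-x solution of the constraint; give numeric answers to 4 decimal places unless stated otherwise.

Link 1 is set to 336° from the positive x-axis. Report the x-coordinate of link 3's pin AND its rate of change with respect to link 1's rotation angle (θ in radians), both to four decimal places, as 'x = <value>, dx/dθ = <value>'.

geometry: r = 17 mm, L = 170 mm, e = 15 mm
crank pin P = (r cos θ, r sin θ) = (15.530273, -6.914523)
h = r sin θ − e = -6.914523 − 15 = -21.914523
x = r cos θ + √(L² − h²) = 15.530273 + 168.581594 = 184.111866
dx/dθ = −r sin θ − h·r cos θ/√(L² − h²) (θ in radians; h = -21.914523) = 8.933359

x = 184.1119, dx/dθ = 8.9334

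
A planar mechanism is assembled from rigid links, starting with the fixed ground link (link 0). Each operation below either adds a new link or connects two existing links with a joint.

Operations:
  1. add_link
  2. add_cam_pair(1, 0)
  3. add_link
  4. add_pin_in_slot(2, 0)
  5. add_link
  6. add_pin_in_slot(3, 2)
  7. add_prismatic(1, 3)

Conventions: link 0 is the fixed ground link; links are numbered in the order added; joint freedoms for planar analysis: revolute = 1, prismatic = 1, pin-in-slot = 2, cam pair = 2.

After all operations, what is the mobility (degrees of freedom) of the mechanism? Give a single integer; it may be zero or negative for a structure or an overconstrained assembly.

(L,J1,J2)=(1,0,0); link0 fixed
link1: (2,0,0)
C 1-0 [J2]: (2,0,1)
link2: (3,0,1)
PS 2-0 [J2]: (3,0,2)
link3: (4,0,2)
PS 3-2 [J2]: (4,0,3)
P 1-3 [J1]: (4,1,3)
Grübler: 3·3 − 2·1 − 3 = 4

M = 4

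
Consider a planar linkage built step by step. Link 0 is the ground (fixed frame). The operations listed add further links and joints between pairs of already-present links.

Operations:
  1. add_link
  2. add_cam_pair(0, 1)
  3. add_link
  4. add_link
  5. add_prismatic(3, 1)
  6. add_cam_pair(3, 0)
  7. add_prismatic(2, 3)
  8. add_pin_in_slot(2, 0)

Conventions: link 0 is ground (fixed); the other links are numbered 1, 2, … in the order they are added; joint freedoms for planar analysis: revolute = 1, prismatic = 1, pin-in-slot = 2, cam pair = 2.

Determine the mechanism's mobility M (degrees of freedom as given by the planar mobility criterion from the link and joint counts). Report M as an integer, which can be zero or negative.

link 0 = ground. State L|J1|J2 = 1|0|0
+link1  2|0|0
C(0,1) f=2→J2  2|0|1
+link2  3|0|1
+link3  4|0|1
P(3,1) f=1→J1  4|1|1
C(3,0) f=2→J2  4|1|2
P(2,3) f=1→J1  4|2|2
PS(2,0) f=2→J2  4|2|3
M = 3(4−1)−2·2−3 = 9−4−3 = 2

M = 2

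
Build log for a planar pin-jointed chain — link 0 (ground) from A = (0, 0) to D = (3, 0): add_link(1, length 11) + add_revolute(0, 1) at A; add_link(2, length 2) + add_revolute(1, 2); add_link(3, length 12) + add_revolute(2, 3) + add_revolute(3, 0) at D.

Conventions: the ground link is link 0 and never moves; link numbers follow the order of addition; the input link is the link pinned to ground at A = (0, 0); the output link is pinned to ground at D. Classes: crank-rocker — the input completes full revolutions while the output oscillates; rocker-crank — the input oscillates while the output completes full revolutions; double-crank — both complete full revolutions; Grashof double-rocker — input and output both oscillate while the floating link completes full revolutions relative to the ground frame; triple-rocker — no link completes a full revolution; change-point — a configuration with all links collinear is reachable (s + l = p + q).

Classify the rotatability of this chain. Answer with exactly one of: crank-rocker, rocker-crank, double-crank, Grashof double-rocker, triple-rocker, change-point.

lengths: ground=3, input=11, coupler=2, output=12
sorted: s=2 (shortest), l=12 (longest), p+q=14
s + l = 14 vs p + q = 14
s + l = p + q → change-point (collinear configuration reachable)

change-point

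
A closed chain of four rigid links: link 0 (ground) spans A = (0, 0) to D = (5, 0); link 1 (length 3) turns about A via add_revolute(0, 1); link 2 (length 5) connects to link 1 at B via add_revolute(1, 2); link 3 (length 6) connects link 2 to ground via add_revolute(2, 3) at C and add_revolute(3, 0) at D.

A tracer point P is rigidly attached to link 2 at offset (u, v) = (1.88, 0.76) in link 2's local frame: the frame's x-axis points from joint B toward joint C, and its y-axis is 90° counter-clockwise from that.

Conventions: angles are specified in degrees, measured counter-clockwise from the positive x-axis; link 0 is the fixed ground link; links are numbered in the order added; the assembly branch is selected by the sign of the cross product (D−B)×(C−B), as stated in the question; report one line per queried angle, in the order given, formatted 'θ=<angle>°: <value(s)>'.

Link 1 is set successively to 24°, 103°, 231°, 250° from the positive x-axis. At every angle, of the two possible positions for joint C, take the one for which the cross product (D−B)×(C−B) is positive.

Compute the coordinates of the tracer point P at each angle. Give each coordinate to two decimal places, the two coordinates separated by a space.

A=(0,0), D=(5.00,0)
θ=24°: B = A + 3.00·(cos24°, sin24°) = (2.7406, 1.2202)
θ=24°: |BD| = 2.5678
θ=24°: circle(B,5.00) ∩ circle(D,6.00): a=-0.8580, h=4.9258
θ=24°:   candidates: C₊=(4.3264,5.9621) cross=12.649; C₋=(-0.3550,-2.7062) cross=-12.649
θ=24°:   branch + wants cross > 0 → take C=(4.3264,5.9621) (cross=12.649)
θ=24°: ex = (C−B)/|BC| = (0.3172,0.9484); ey = (-0.9484,0.3172)
θ=24°: P = B + 1.88·ex + 0.76·ey = (2.6161,3.2442)
θ=103°: B = A + 3.00·(cos103°, sin103°) = (-0.6749, 2.9231)
θ=103°: |BD| = 6.3835
θ=103°: circle(B,5.00) ∩ circle(D,6.00): a=2.3301, h=4.4239
θ=103°:   candidates: C₊=(3.4224,5.7889) cross=28.240; C₋=(-0.6292,-2.0767) cross=-28.240
θ=103°:   branch + wants cross > 0 → take C=(3.4224,5.7889) (cross=28.240)
θ=103°: ex = (C−B)/|BC| = (0.8194,0.5732); ey = (-0.5732,0.8194)
θ=103°: P = B + 1.88·ex + 0.76·ey = (0.4301,4.6234)
θ=231°: B = A + 3.00·(cos231°, sin231°) = (-1.8880, -2.3314)
θ=231°: |BD| = 7.2718
θ=231°: circle(B,5.00) ∩ circle(D,6.00): a=2.8796, h=4.0875
θ=231°:   candidates: C₊=(-0.4709,2.4636) cross=29.724; C₋=(2.1501,-5.2800) cross=-29.724
θ=231°:   branch + wants cross > 0 → take C=(-0.4709,2.4636) (cross=29.724)
θ=231°: ex = (C−B)/|BC| = (0.2834,0.9590); ey = (-0.9590,0.2834)
θ=231°: P = B + 1.88·ex + 0.76·ey = (-2.0840,-0.3131)
θ=250°: B = A + 3.00·(cos250°, sin250°) = (-1.0261, -2.8191)
θ=250°: |BD| = 6.6529
θ=250°: circle(B,5.00) ∩ circle(D,6.00): a=2.4997, h=4.3303
θ=250°:   candidates: C₊=(-0.5968,2.1625) cross=28.809; C₋=(3.0731,-5.6822) cross=-28.809
θ=250°:   branch + wants cross > 0 → take C=(-0.5968,2.1625) (cross=28.809)
θ=250°: ex = (C−B)/|BC| = (0.0859,0.9963); ey = (-0.9963,0.0859)
θ=250°: P = B + 1.88·ex + 0.76·ey = (-1.6218,-0.8808)

θ=24°: 2.62 3.24
θ=103°: 0.43 4.62
θ=231°: -2.08 -0.31
θ=250°: -1.62 -0.88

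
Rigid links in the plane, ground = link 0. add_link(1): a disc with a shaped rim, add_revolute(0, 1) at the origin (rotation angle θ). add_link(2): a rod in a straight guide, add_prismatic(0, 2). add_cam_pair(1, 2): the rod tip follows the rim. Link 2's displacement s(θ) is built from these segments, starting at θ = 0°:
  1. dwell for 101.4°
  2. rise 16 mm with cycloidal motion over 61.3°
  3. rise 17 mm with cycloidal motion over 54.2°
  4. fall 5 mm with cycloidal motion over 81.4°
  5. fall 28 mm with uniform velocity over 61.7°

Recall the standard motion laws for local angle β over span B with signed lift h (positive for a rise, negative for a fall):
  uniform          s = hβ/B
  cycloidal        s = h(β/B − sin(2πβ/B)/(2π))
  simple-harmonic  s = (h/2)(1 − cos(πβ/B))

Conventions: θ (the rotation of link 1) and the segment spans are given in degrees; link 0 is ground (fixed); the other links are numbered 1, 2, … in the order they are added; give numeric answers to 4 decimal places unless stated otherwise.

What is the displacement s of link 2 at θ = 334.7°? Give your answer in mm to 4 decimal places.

segment 1 (0° to 101.4°, dwell): s unchanged at 0.0000
segment 2 (101.4° to 162.7°, cycloidal, h = 16) is passed completely: s = 0.0000 + (16) = 16.0000
segment 3 (162.7° to 216.9°, cycloidal, h = 17) is passed completely: s = 16.0000 + (17) = 33.0000
segment 4 (216.9° to 298.3°, cycloidal, h = -5) is passed completely: s = 33.0000 + (-5) = 28.0000
θ = 334.7° falls in segment 5 (298.3° to 360°, uniform, h = -28): β = 334.7 − 298.3 = 36.4°, B = 61.7°; Δs = -28·36.4/61.7 = -16.5186; s = 28.0000 − 16.5186 = 11.4814

11.4814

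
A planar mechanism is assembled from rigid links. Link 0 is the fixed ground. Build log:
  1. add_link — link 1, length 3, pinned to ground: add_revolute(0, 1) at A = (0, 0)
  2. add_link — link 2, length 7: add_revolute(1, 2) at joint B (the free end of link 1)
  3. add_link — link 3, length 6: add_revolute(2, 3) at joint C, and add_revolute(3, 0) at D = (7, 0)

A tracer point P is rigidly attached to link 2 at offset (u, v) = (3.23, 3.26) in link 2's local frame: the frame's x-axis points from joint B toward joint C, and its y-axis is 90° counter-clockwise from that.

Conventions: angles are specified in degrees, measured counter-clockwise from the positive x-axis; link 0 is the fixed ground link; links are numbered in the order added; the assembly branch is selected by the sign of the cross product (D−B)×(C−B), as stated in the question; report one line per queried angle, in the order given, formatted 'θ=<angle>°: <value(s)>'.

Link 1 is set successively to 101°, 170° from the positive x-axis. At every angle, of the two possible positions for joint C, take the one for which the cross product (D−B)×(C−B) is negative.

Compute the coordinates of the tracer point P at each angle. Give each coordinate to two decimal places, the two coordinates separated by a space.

A=(0,0), D=(7.00,0)
θ=101°: B = A + 3.00·(cos101°, sin101°) = (-0.5724, 2.9449)
θ=101°: |BD| = 8.1249
θ=101°: circle(B,7.00) ∩ circle(D,6.00): a=4.8625, h=5.0355
θ=101°:   candidates: C₊=(5.7845,5.8756) cross=40.913; C₋=(2.1343,-3.5106) cross=-40.913
θ=101°:   branch - wants cross < 0 → take C=(2.1343,-3.5106) (cross=-40.913)
θ=101°: ex = (C−B)/|BC| = (0.3867,-0.9222); ey = (0.9222,0.3867)
θ=101°: P = B + 3.23·ex + 3.26·ey = (3.6829,1.2267)
θ=170°: B = A + 3.00·(cos170°, sin170°) = (-2.9544, 0.5209)
θ=170°: |BD| = 9.9680
θ=170°: circle(B,7.00) ∩ circle(D,6.00): a=5.6361, h=4.1514
θ=170°:   candidates: C₊=(2.8909,4.3721) cross=41.382; C₋=(2.4570,-3.9194) cross=-41.382
θ=170°:   branch - wants cross < 0 → take C=(2.4570,-3.9194) (cross=-41.382)
θ=170°: ex = (C−B)/|BC| = (0.7731,-0.6343); ey = (0.6343,0.7731)
θ=170°: P = B + 3.23·ex + 3.26·ey = (1.6105,0.9923)

θ=101°: 3.68 1.23
θ=170°: 1.61 0.99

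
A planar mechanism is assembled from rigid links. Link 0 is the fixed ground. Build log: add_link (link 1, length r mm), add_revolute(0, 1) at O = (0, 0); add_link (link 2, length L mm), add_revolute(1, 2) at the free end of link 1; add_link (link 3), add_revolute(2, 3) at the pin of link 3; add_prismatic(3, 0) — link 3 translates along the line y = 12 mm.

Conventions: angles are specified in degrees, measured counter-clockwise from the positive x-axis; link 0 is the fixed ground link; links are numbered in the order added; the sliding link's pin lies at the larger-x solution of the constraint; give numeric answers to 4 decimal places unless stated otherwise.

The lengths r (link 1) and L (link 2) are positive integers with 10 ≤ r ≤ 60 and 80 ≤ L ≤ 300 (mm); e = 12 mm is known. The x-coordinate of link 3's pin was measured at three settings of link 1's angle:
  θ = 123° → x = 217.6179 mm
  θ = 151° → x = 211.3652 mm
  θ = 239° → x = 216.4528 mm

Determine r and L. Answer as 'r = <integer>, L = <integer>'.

constraint per measurement: (x − r cos θ)² + (r sin θ − e)² = L²
subtracting the θ₁ and θ₂ equations cancels the r² and L² terms:
r = (x₁² − x₂²) / (2[(x₁cos θ₁ + e sin θ₁) − (x₂cos θ₂ + e sin θ₂)]) = 18.9999 → r = 19
L² = (x₁ − r cos θ₁)² + (r sin θ₁ − e)² = 51983.9983 → L = 228.0000 → L = 228
check at θ₃=239°: x = 216.4528 (printed 216.4528) ✓

r = 19, L = 228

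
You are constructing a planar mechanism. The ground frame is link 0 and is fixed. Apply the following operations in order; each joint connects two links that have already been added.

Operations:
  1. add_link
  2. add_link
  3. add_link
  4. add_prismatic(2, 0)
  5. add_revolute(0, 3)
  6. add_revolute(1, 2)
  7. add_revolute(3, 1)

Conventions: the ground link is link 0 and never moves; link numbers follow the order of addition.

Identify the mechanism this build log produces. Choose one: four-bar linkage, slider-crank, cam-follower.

links: 4 (incl. ground); joints: 3 revolute, 1 prismatic, 0 higher (cam) pair, forming one closed loop
4 links, 3 revolutes + 1 prismatic in one loop → slider-crank

slider-crank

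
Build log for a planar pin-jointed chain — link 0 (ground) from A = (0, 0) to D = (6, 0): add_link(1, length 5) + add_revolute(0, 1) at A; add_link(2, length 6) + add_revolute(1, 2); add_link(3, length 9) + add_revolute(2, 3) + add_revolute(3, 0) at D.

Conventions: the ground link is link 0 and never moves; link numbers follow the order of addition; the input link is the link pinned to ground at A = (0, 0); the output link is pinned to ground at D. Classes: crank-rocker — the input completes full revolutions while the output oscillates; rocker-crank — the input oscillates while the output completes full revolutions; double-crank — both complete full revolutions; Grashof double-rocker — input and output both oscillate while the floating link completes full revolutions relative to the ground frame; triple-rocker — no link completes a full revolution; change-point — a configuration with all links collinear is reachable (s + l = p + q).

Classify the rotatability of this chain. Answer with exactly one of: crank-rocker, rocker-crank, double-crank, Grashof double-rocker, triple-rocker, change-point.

lengths: ground=6, input=5, coupler=6, output=9
sorted: s=5 (shortest), l=9 (longest), p+q=12
s + l = 14 vs p + q = 12
s + l > p + q → non-Grashof → no link fully rotates → triple-rocker

triple-rocker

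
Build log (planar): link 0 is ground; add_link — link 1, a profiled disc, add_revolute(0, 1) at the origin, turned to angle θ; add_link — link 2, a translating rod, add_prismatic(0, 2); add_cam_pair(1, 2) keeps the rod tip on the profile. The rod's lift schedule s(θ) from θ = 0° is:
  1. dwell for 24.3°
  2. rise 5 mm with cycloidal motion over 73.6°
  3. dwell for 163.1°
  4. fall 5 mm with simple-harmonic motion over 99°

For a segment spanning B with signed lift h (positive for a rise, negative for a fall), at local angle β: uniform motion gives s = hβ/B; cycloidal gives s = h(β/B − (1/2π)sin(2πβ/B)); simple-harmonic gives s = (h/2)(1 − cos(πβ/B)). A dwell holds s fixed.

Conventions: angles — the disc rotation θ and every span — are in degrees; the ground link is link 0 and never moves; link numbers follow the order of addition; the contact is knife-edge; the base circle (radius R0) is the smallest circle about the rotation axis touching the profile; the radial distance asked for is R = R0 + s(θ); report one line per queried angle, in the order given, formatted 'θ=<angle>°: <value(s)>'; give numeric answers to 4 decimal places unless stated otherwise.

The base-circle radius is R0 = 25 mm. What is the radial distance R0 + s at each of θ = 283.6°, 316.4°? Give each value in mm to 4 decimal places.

seg 1 [0°–24.3°] dwell: s stays 0.0000
seg 2 [24.3°–97.9°] cycloidal, h=5: full span → s += 5 → s = 5.0000
seg 3 [97.9°–261°] dwell: s stays 5.0000
seg 4 [261°–360°] simple-harmonic, h=-5: θ=283.6° here. β=22.6, B=99. -5/2·(1 − cos(π·0.2283)) = -0.6158 → s = 4.3842
seg 4 [261°–360°] simple-harmonic, h=-5: θ=316.4° here. β=55.4, B=99. -5/2·(1 − cos(π·0.5596)) = -2.9653 → s = 2.0347
θ=283.6°: R = R0 + s = 25 + 4.3842 = 29.3842
θ=316.4°: R = R0 + s = 25 + 2.0347 = 27.0347

θ=283.6°: 29.3842
θ=316.4°: 27.0347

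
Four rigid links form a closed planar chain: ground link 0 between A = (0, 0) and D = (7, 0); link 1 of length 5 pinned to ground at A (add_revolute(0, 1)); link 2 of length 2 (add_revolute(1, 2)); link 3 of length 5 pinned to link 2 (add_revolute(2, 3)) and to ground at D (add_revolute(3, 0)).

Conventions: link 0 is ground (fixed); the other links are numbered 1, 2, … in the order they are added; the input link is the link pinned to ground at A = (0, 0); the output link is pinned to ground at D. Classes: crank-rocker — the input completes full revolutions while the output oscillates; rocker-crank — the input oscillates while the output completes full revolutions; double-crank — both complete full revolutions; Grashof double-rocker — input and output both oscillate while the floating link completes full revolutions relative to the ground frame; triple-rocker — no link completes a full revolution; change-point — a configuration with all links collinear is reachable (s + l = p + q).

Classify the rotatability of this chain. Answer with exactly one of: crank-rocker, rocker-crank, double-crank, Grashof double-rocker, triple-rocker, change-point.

lengths: ground=7, input=5, coupler=2, output=5
sorted: s=2 (shortest), l=7 (longest), p+q=10
s + l = 9 vs p + q = 10
s + l < p + q (Grashof) with shortest = coupler link → Grashof double-rocker

Grashof double-rocker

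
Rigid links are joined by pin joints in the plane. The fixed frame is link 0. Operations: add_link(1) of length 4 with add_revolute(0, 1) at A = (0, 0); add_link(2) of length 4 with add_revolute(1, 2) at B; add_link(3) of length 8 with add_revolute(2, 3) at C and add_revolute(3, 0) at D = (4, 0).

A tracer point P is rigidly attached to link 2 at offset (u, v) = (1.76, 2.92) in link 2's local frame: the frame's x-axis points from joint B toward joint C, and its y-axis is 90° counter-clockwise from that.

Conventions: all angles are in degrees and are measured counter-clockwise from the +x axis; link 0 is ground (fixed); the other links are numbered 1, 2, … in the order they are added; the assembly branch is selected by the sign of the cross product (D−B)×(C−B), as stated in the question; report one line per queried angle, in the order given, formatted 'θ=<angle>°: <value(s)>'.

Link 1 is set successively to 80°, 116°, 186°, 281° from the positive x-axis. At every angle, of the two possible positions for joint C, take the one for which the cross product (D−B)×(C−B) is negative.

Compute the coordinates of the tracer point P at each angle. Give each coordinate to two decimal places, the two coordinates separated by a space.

A=(0,0), D=(4.00,0)
θ=80°: B = A + 4.00·(cos80°, sin80°) = (0.6946, 3.9392)
θ=80°: |BD| = 5.1423
θ=80°: circle(B,4.00) ∩ circle(D,8.00): a=-2.0960, h=3.4069
θ=80°:   candidates: C₊=(1.9571,7.7348) cross=17.519; C₋=(-3.2625,3.3550) cross=-17.519
θ=80°:   branch - wants cross < 0 → take C=(-3.2625,3.3550) (cross=-17.519)
θ=80°: ex = (C−B)/|BC| = (-0.9893,-0.1461); ey = (0.1461,-0.9893)
θ=80°: P = B + 1.76·ex + 2.92·ey = (-0.6200,0.7935)
θ=116°: B = A + 4.00·(cos116°, sin116°) = (-1.7535, 3.5952)
θ=116°: |BD| = 6.7844
θ=116°: circle(B,4.00) ∩ circle(D,8.00): a=-0.1453, h=3.9974
θ=116°:   candidates: C₊=(0.2415,7.0621) cross=27.120; C₋=(-3.9950,0.2822) cross=-27.120
θ=116°:   branch - wants cross < 0 → take C=(-3.9950,0.2822) (cross=-27.120)
θ=116°: ex = (C−B)/|BC| = (-0.5604,-0.8282); ey = (0.8282,-0.5604)
θ=116°: P = B + 1.76·ex + 2.92·ey = (-0.3213,0.5012)
θ=186°: B = A + 4.00·(cos186°, sin186°) = (-3.9781, -0.4181)
θ=186°: |BD| = 7.9890
θ=186°: circle(B,4.00) ∩ circle(D,8.00): a=0.9904, h=3.8754
θ=186°:   candidates: C₊=(-3.1919,3.5039) cross=30.961; C₋=(-2.7862,-4.2364) cross=-30.961
θ=186°:   branch - wants cross < 0 → take C=(-2.7862,-4.2364) (cross=-30.961)
θ=186°: ex = (C−B)/|BC| = (0.2980,-0.9546); ey = (0.9546,0.2980)
θ=186°: P = B + 1.76·ex + 2.92·ey = (-0.6663,-1.2281)
θ=281°: B = A + 4.00·(cos281°, sin281°) = (0.7632, -3.9265)
θ=281°: |BD| = 5.0886
θ=281°: circle(B,4.00) ∩ circle(D,8.00): a=-2.1721, h=3.3589
θ=281°:   candidates: C₊=(-3.2102,-3.4660) cross=17.092; C₋=(1.9734,-7.7391) cross=-17.092
θ=281°:   branch - wants cross < 0 → take C=(1.9734,-7.7391) (cross=-17.092)
θ=281°: ex = (C−B)/|BC| = (0.3025,-0.9531); ey = (0.9531,0.3025)
θ=281°: P = B + 1.76·ex + 2.92·ey = (4.0789,-4.7206)

θ=80°: -0.62 0.79
θ=116°: -0.32 0.50
θ=186°: -0.67 -1.23
θ=281°: 4.08 -4.72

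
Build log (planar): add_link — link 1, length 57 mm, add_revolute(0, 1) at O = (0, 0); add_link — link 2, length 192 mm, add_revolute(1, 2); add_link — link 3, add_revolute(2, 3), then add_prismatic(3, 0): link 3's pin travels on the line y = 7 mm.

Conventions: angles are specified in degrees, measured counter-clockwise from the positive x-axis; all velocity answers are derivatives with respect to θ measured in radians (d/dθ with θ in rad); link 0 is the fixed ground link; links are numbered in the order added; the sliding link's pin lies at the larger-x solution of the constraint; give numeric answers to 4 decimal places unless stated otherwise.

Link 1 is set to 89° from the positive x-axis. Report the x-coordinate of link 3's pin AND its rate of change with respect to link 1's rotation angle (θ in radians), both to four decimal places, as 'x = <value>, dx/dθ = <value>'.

geometry: r = 57 mm, L = 192 mm, e = 7 mm
crank pin P = (r cos θ, r sin θ) = (0.994787, 56.991319)
h = r sin θ − e = 56.991319 − 7 = 49.991319
x = r cos θ + √(L² − h²) = 0.994787 + 185.377636 = 186.372424
dx/dθ = −r sin θ − h·r cos θ/√(L² − h²) (θ in radians; h = 49.991319) = -57.259586

x = 186.3724, dx/dθ = -57.2596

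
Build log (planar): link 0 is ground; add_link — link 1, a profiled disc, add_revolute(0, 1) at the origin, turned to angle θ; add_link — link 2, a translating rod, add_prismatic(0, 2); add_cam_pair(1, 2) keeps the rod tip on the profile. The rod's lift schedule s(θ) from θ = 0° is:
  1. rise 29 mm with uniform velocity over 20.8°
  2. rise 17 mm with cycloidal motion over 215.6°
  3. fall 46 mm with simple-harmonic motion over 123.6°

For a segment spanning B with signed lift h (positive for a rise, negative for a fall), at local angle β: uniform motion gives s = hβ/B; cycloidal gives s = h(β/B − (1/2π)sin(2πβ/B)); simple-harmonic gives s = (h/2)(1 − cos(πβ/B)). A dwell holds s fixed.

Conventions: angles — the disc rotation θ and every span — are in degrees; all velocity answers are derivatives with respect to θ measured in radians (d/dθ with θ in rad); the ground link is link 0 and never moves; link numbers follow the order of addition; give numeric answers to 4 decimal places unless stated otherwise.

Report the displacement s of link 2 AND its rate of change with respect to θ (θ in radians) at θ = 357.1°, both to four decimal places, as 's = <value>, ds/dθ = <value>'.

seg 1 [0°–20.8°] uniform, h=29: full span → s += 29 → s = 29.0000
seg 2 [20.8°–236.4°] cycloidal, h=17: full span → s += 17 → s = 46.0000
seg 3 [236.4°–360°] simple-harmonic, h=-46: θ=357.1° here. β=120.7, B=123.6. -46/2·(1 − cos(π·0.9765)) = -45.9375 → s = 0.0625
velocity in seg [236.4°–360°] (simple-harmonic), θ in radians: β = 120.7° = 2.1066 rad, B = 123.6° = 2.1572 rad; ds/dθ = (πh/(2B)) sin(πβ/B) = (π·(-46)/(2·2.1572)) sin(π·0.9765) = -2.466709 mm/rad

s = 0.0625, ds/dθ = -2.4667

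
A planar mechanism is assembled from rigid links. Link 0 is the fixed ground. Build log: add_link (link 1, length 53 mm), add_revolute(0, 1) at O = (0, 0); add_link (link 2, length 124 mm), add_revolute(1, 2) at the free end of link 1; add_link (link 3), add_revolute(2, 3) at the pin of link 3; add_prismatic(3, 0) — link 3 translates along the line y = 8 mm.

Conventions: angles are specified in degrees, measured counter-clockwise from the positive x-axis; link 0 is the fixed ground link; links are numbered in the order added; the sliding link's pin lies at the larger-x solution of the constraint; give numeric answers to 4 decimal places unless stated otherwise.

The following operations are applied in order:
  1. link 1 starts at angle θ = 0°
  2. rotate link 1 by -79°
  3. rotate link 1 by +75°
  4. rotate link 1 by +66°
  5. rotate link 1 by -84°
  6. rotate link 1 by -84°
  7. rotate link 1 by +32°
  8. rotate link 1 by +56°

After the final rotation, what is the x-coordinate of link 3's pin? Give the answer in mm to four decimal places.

geometry: r = 53 mm, L = 124 mm, e = 8 mm; θ starts at 0°
rotate link 1 by -79°: θ ← 0° -79° = -79°
rotate link 1 by +75°: θ ← -79° +75° = -4°
rotate link 1 by +66°: θ ← -4° +66° = 62°
rotate link 1 by -84°: θ ← 62° -84° = -22°
rotate link 1 by -84°: θ ← -22° -84° = -106°
rotate link 1 by +32°: θ ← -106° +32° = -74°
rotate link 1 by +56°: θ ← -74° +56° = -18°
crank pin P = (r cos θ, r sin θ) = (50.405995, -16.377901)
h = r sin θ − e = -16.377901 − 8 = -24.377901
x = r cos θ + √(L² − h²) = 50.405995 + 121.580089 = 171.986084

171.9861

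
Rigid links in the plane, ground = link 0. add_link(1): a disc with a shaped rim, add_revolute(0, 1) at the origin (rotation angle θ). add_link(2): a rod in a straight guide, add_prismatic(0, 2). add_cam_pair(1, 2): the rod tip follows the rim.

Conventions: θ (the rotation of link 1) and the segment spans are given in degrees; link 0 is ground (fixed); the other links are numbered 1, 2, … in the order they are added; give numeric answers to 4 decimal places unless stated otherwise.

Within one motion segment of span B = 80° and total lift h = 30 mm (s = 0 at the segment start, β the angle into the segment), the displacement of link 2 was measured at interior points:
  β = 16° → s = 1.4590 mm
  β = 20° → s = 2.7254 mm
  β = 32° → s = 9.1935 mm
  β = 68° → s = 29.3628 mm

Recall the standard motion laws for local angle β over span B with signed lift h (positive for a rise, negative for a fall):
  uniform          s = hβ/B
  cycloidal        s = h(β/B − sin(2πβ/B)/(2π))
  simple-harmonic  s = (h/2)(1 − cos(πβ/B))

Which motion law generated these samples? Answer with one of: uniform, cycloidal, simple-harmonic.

candidates at β/B = r: uniform s = h·r (linear in β); cycloidal s = h·(r − sin(2πr)/(2π)); simple-harmonic s = (h/2)(1 − cos(πr))
β=16°: printed 1.4590 | uniform 6.0000, cycloidal 1.4590, simple-harmonic 2.8647
β=20°: printed 2.7254 | uniform 7.5000, cycloidal 2.7254, simple-harmonic 4.3934
β=32°: printed 9.1935 | uniform 12.0000, cycloidal 9.1935, simple-harmonic 10.3647
β=68°: printed 29.3628 | uniform 25.5000, cycloidal 29.3628, simple-harmonic 28.3651
only one law matches every sample → cycloidal

cycloidal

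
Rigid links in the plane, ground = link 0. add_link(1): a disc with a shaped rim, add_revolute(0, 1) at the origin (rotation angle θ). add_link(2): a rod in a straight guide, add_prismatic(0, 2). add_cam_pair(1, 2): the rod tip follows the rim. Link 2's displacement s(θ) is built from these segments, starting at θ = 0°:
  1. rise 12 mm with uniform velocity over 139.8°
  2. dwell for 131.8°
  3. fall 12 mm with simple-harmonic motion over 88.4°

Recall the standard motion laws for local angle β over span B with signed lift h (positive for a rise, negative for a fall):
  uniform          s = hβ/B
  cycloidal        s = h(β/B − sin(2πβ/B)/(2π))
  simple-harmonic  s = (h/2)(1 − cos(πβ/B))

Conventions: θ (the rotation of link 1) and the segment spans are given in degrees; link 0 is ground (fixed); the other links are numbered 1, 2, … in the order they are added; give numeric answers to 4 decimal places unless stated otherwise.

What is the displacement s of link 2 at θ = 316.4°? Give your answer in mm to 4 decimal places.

segment 1 (0° to 139.8°, uniform, h = 12) is passed completely: s = 0.0000 + (12) = 12.0000
segment 2 (139.8° to 271.6°, dwell): s unchanged at 12.0000
θ = 316.4° falls in segment 3 (271.6° to 360°, simple-harmonic, h = -12): β = 316.4 − 271.6 = 44.8°, B = 88.4°; Δs = -12/2·(1 − cos(π·0.5068)) = -6.1279; s = 12.0000 − 6.1279 = 5.8721

5.8721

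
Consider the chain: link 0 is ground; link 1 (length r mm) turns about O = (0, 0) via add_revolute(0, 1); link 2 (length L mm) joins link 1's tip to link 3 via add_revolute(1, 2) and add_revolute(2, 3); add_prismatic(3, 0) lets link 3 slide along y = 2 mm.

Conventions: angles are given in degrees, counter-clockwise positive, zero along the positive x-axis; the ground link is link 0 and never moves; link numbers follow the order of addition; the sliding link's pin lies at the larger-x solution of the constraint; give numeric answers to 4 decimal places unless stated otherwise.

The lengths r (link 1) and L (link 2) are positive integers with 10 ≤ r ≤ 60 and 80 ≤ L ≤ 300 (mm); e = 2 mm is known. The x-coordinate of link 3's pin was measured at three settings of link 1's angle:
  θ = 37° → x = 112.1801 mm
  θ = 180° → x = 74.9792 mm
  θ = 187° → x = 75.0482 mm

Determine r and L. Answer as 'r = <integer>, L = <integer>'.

constraint per measurement: (x − r cos θ)² + (r sin θ − e)² = L²
subtracting the θ₁ and θ₂ equations cancels the r² and L² terms:
r = (x₁² − x₂²) / (2[(x₁cos θ₁ + e sin θ₁) − (x₂cos θ₂ + e sin θ₂)]) = 21.0000 → r = 21
L² = (x₁ − r cos θ₁)² + (r sin θ₁ − e)² = 9215.9999 → L = 96.0000 → L = 96
check at θ₃=187°: x = 75.0482 (printed 75.0482) ✓

r = 21, L = 96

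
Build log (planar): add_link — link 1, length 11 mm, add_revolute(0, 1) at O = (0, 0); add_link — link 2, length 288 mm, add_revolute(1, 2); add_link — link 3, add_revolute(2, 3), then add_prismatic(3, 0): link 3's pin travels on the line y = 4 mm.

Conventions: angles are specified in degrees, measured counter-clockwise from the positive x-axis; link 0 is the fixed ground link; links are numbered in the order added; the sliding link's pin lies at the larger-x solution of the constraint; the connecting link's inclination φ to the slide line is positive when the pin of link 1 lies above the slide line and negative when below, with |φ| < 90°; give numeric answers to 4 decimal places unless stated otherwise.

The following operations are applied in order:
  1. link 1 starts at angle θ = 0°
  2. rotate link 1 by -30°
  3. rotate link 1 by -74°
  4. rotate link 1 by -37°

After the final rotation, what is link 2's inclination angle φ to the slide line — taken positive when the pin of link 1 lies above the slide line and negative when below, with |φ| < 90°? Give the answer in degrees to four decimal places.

geometry: r = 11 mm, L = 288 mm, e = 4 mm; θ starts at 0°
rotate link 1 by -30°: θ ← 0° -30° = -30°
rotate link 1 by -74°: θ ← -30° -74° = -104°
rotate link 1 by -37°: θ ← -104° -37° = -141°
h = r sin θ − e = -6.922524 − 4 = -10.922524
sin φ = h / L = -10.922524 / 288 = -0.03792543
φ = arcsin(-0.03792543) = -2.173488°

-2.1735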